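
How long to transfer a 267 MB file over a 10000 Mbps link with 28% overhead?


Effective throughput = 10000 * (1 - 28/100) = 7200 Mbps
File size in Mb = 267 * 8 = 2136 Mb
Time = 2136 / 7200
Time = 0.2967 seconds


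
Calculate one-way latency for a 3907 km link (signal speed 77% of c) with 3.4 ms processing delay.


Speed = 0.77 * 3e5 km/s = 231000 km/s
Propagation delay = 3907 / 231000 = 0.0169 s = 16.9134 ms
Processing delay = 3.4 ms
Total one-way latency = 20.3134 ms


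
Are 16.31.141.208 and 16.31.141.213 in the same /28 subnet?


Mask: 255.255.255.240
16.31.141.208 AND mask = 16.31.141.208
16.31.141.213 AND mask = 16.31.141.208
Yes, same subnet (16.31.141.208)


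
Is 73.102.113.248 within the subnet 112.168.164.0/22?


Subnet network: 112.168.164.0
Test IP AND mask: 73.102.112.0
No, 73.102.113.248 is not in 112.168.164.0/22


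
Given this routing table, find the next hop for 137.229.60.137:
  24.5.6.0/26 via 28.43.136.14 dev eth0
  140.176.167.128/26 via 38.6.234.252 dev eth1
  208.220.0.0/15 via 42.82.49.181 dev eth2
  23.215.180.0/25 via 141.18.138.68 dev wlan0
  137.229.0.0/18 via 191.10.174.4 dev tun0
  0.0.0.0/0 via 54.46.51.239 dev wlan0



Longest prefix match for 137.229.60.137:
  /26 24.5.6.0: no
  /26 140.176.167.128: no
  /15 208.220.0.0: no
  /25 23.215.180.0: no
  /18 137.229.0.0: MATCH
  /0 0.0.0.0: MATCH
Selected: next-hop 191.10.174.4 via tun0 (matched /18)


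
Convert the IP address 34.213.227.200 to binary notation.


34 = 00100010
213 = 11010101
227 = 11100011
200 = 11001000
Binary: 00100010.11010101.11100011.11001000


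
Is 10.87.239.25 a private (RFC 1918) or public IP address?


RFC 1918 private ranges:
  10.0.0.0/8 (10.0.0.0 - 10.255.255.255)
  172.16.0.0/12 (172.16.0.0 - 172.31.255.255)
  192.168.0.0/16 (192.168.0.0 - 192.168.255.255)
Private (in 10.0.0.0/8)


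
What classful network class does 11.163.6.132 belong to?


First octet: 11
Binary: 00001011
0xxxxxxx -> Class A (1-126)
Class A, default mask 255.0.0.0 (/8)


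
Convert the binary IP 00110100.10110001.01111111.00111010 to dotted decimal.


00110100 = 52
10110001 = 177
01111111 = 127
00111010 = 58
IP: 52.177.127.58


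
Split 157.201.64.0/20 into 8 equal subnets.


New prefix = 20 + 3 = 23
Each subnet has 512 addresses
  157.201.64.0/23
  157.201.66.0/23
  157.201.68.0/23
  157.201.70.0/23
  157.201.72.0/23
  157.201.74.0/23
  157.201.76.0/23
  157.201.78.0/23
Subnets: 157.201.64.0/23, 157.201.66.0/23, 157.201.68.0/23, 157.201.70.0/23, 157.201.72.0/23, 157.201.74.0/23, 157.201.76.0/23, 157.201.78.0/23


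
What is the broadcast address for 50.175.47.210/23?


Network: 50.175.46.0/23
Host bits = 9
Set all host bits to 1:
Broadcast: 50.175.47.255


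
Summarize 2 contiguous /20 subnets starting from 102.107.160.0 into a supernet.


Original prefix: /20
Number of subnets: 2 = 2^1
New prefix = 20 - 1 = 19
Supernet: 102.107.160.0/19


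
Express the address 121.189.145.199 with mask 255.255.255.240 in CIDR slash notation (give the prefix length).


Binary: 11111111.11111111.11111111.11110000
Count leading 1s
Prefix: /28


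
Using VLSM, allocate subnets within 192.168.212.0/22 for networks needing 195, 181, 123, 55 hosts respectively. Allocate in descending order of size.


195 hosts -> /24 (254 usable): 192.168.212.0/24
181 hosts -> /24 (254 usable): 192.168.213.0/24
123 hosts -> /25 (126 usable): 192.168.214.0/25
55 hosts -> /26 (62 usable): 192.168.214.128/26
Allocation: 192.168.212.0/24 (195 hosts, 254 usable); 192.168.213.0/24 (181 hosts, 254 usable); 192.168.214.0/25 (123 hosts, 126 usable); 192.168.214.128/26 (55 hosts, 62 usable)


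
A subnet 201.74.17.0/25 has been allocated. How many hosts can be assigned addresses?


Host bits = 32 - 25 = 7
Total addresses = 2^7 = 128
Usable = total - 2 (network and broadcast)
Usable hosts: 126


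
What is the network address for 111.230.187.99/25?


IP:   01101111.11100110.10111011.01100011
Mask: 11111111.11111111.11111111.10000000
AND operation:
Net:  01101111.11100110.10111011.00000000
Network: 111.230.187.0/25


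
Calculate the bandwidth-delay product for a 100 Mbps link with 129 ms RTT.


BDP = bandwidth * RTT
= 100 Mbps * 129 ms
= 100 * 1e6 * 129 / 1000 bits
= 12900000 bits
= 1612500 bytes
= 1574.707 KB
BDP = 12900000 bits (1612500 bytes)


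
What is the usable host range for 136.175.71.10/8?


Network: 136.0.0.0
Broadcast: 136.255.255.255
First usable = network + 1
Last usable = broadcast - 1
Range: 136.0.0.1 to 136.255.255.254


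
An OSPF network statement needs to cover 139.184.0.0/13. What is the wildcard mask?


Subnet mask: 255.248.0.0
Wildcard = 255.255.255.255 - subnet mask
255 - 255 = 0
255 - 248 = 7
255 - 0 = 255
255 - 0 = 255
Wildcard: 0.7.255.255


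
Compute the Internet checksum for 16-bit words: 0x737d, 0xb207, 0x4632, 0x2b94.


Sum all words (with carry folding):
+ 0x737d = 0x737d
+ 0xb207 = 0x2585
+ 0x4632 = 0x6bb7
+ 0x2b94 = 0x974b
One's complement: ~0x974b
Checksum = 0x68b4


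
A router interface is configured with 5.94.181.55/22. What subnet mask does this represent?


/22 means 22 network bits, 10 host bits
Binary: 11111111111111111111110000000000
Mask: 255.255.252.0


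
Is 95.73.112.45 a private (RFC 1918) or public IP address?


RFC 1918 private ranges:
  10.0.0.0/8 (10.0.0.0 - 10.255.255.255)
  172.16.0.0/12 (172.16.0.0 - 172.31.255.255)
  192.168.0.0/16 (192.168.0.0 - 192.168.255.255)
Public (not in any RFC 1918 range)


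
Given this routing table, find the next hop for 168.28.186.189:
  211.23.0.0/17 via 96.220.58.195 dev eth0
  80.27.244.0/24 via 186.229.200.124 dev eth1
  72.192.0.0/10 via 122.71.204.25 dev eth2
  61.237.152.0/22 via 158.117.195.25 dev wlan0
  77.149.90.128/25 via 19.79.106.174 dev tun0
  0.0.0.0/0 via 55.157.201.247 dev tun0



Longest prefix match for 168.28.186.189:
  /17 211.23.0.0: no
  /24 80.27.244.0: no
  /10 72.192.0.0: no
  /22 61.237.152.0: no
  /25 77.149.90.128: no
  /0 0.0.0.0: MATCH
Selected: next-hop 55.157.201.247 via tun0 (matched /0)


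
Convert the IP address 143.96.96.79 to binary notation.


143 = 10001111
96 = 01100000
96 = 01100000
79 = 01001111
Binary: 10001111.01100000.01100000.01001111


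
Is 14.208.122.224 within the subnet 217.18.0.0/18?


Subnet network: 217.18.0.0
Test IP AND mask: 14.208.64.0
No, 14.208.122.224 is not in 217.18.0.0/18


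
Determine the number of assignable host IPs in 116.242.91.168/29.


Host bits = 32 - 29 = 3
Total addresses = 2^3 = 8
Usable = total - 2 (network and broadcast)
Usable hosts: 6


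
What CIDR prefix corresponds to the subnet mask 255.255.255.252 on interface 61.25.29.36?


Binary: 11111111.11111111.11111111.11111100
Count leading 1s
Prefix: /30


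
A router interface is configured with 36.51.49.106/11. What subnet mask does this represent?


/11 means 11 network bits, 21 host bits
Binary: 11111111111000000000000000000000
Mask: 255.224.0.0


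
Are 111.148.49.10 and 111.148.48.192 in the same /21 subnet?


Mask: 255.255.248.0
111.148.49.10 AND mask = 111.148.48.0
111.148.48.192 AND mask = 111.148.48.0
Yes, same subnet (111.148.48.0)


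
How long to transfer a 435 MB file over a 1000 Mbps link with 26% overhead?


Effective throughput = 1000 * (1 - 26/100) = 740 Mbps
File size in Mb = 435 * 8 = 3480 Mb
Time = 3480 / 740
Time = 4.7027 seconds


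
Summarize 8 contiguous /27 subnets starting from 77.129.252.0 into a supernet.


Original prefix: /27
Number of subnets: 8 = 2^3
New prefix = 27 - 3 = 24
Supernet: 77.129.252.0/24


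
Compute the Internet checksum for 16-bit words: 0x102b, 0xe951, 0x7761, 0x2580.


Sum all words (with carry folding):
+ 0x102b = 0x102b
+ 0xe951 = 0xf97c
+ 0x7761 = 0x70de
+ 0x2580 = 0x965e
One's complement: ~0x965e
Checksum = 0x69a1


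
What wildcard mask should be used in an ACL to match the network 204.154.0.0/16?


Subnet mask: 255.255.0.0
Wildcard = 255.255.255.255 - subnet mask
255 - 255 = 0
255 - 255 = 0
255 - 0 = 255
255 - 0 = 255
Wildcard: 0.0.255.255


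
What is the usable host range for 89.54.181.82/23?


Network: 89.54.180.0
Broadcast: 89.54.181.255
First usable = network + 1
Last usable = broadcast - 1
Range: 89.54.180.1 to 89.54.181.254


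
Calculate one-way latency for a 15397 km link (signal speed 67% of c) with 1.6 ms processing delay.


Speed = 0.67 * 3e5 km/s = 201000 km/s
Propagation delay = 15397 / 201000 = 0.0766 s = 76.602 ms
Processing delay = 1.6 ms
Total one-way latency = 78.202 ms


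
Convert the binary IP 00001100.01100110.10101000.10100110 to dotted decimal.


00001100 = 12
01100110 = 102
10101000 = 168
10100110 = 166
IP: 12.102.168.166


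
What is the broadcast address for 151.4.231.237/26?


Network: 151.4.231.192/26
Host bits = 6
Set all host bits to 1:
Broadcast: 151.4.231.255


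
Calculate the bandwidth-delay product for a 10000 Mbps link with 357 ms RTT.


BDP = bandwidth * RTT
= 10000 Mbps * 357 ms
= 10000 * 1e6 * 357 / 1000 bits
= 3570000000 bits
= 446250000 bytes
= 435791.0156 KB
BDP = 3570000000 bits (446250000 bytes)


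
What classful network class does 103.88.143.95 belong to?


First octet: 103
Binary: 01100111
0xxxxxxx -> Class A (1-126)
Class A, default mask 255.0.0.0 (/8)


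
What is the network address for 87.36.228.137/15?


IP:   01010111.00100100.11100100.10001001
Mask: 11111111.11111110.00000000.00000000
AND operation:
Net:  01010111.00100100.00000000.00000000
Network: 87.36.0.0/15


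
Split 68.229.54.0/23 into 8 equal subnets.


New prefix = 23 + 3 = 26
Each subnet has 64 addresses
  68.229.54.0/26
  68.229.54.64/26
  68.229.54.128/26
  68.229.54.192/26
  68.229.55.0/26
  68.229.55.64/26
  68.229.55.128/26
  68.229.55.192/26
Subnets: 68.229.54.0/26, 68.229.54.64/26, 68.229.54.128/26, 68.229.54.192/26, 68.229.55.0/26, 68.229.55.64/26, 68.229.55.128/26, 68.229.55.192/26


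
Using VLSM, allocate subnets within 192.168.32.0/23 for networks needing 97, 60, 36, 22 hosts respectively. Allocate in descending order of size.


97 hosts -> /25 (126 usable): 192.168.32.0/25
60 hosts -> /26 (62 usable): 192.168.32.128/26
36 hosts -> /26 (62 usable): 192.168.32.192/26
22 hosts -> /27 (30 usable): 192.168.33.0/27
Allocation: 192.168.32.0/25 (97 hosts, 126 usable); 192.168.32.128/26 (60 hosts, 62 usable); 192.168.32.192/26 (36 hosts, 62 usable); 192.168.33.0/27 (22 hosts, 30 usable)


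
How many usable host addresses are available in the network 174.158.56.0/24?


Host bits = 32 - 24 = 8
Total addresses = 2^8 = 256
Usable = total - 2 (network and broadcast)
Usable hosts: 254


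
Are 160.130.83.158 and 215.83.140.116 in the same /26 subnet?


Mask: 255.255.255.192
160.130.83.158 AND mask = 160.130.83.128
215.83.140.116 AND mask = 215.83.140.64
No, different subnets (160.130.83.128 vs 215.83.140.64)


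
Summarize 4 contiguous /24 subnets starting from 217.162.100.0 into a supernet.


Original prefix: /24
Number of subnets: 4 = 2^2
New prefix = 24 - 2 = 22
Supernet: 217.162.100.0/22


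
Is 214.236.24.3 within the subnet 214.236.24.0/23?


Subnet network: 214.236.24.0
Test IP AND mask: 214.236.24.0
Yes, 214.236.24.3 is in 214.236.24.0/23


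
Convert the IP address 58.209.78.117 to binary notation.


58 = 00111010
209 = 11010001
78 = 01001110
117 = 01110101
Binary: 00111010.11010001.01001110.01110101


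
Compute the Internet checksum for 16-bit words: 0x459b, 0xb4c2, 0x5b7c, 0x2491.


Sum all words (with carry folding):
+ 0x459b = 0x459b
+ 0xb4c2 = 0xfa5d
+ 0x5b7c = 0x55da
+ 0x2491 = 0x7a6b
One's complement: ~0x7a6b
Checksum = 0x8594


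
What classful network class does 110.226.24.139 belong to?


First octet: 110
Binary: 01101110
0xxxxxxx -> Class A (1-126)
Class A, default mask 255.0.0.0 (/8)


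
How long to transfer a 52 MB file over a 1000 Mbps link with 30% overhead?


Effective throughput = 1000 * (1 - 30/100) = 700 Mbps
File size in Mb = 52 * 8 = 416 Mb
Time = 416 / 700
Time = 0.5943 seconds


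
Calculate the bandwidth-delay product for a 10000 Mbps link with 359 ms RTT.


BDP = bandwidth * RTT
= 10000 Mbps * 359 ms
= 10000 * 1e6 * 359 / 1000 bits
= 3590000000 bits
= 448750000 bytes
= 438232.4219 KB
BDP = 3590000000 bits (448750000 bytes)


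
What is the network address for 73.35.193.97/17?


IP:   01001001.00100011.11000001.01100001
Mask: 11111111.11111111.10000000.00000000
AND operation:
Net:  01001001.00100011.10000000.00000000
Network: 73.35.128.0/17


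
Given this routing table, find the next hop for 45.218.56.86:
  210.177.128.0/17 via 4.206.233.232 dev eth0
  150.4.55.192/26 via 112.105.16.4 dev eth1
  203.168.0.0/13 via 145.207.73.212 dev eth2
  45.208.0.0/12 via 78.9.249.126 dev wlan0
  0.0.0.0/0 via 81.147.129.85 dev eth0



Longest prefix match for 45.218.56.86:
  /17 210.177.128.0: no
  /26 150.4.55.192: no
  /13 203.168.0.0: no
  /12 45.208.0.0: MATCH
  /0 0.0.0.0: MATCH
Selected: next-hop 78.9.249.126 via wlan0 (matched /12)


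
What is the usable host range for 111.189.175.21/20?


Network: 111.189.160.0
Broadcast: 111.189.175.255
First usable = network + 1
Last usable = broadcast - 1
Range: 111.189.160.1 to 111.189.175.254


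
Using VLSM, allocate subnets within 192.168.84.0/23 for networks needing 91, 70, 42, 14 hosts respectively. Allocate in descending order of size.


91 hosts -> /25 (126 usable): 192.168.84.0/25
70 hosts -> /25 (126 usable): 192.168.84.128/25
42 hosts -> /26 (62 usable): 192.168.85.0/26
14 hosts -> /28 (14 usable): 192.168.85.64/28
Allocation: 192.168.84.0/25 (91 hosts, 126 usable); 192.168.84.128/25 (70 hosts, 126 usable); 192.168.85.0/26 (42 hosts, 62 usable); 192.168.85.64/28 (14 hosts, 14 usable)


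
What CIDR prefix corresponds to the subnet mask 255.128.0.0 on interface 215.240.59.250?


Binary: 11111111.10000000.00000000.00000000
Count leading 1s
Prefix: /9


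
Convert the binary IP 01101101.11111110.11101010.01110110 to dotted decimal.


01101101 = 109
11111110 = 254
11101010 = 234
01110110 = 118
IP: 109.254.234.118


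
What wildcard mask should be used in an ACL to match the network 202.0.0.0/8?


Subnet mask: 255.0.0.0
Wildcard = 255.255.255.255 - subnet mask
255 - 255 = 0
255 - 0 = 255
255 - 0 = 255
255 - 0 = 255
Wildcard: 0.255.255.255


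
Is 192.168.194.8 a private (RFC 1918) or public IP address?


RFC 1918 private ranges:
  10.0.0.0/8 (10.0.0.0 - 10.255.255.255)
  172.16.0.0/12 (172.16.0.0 - 172.31.255.255)
  192.168.0.0/16 (192.168.0.0 - 192.168.255.255)
Private (in 192.168.0.0/16)


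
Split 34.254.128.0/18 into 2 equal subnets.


New prefix = 18 + 1 = 19
Each subnet has 8192 addresses
  34.254.128.0/19
  34.254.160.0/19
Subnets: 34.254.128.0/19, 34.254.160.0/19


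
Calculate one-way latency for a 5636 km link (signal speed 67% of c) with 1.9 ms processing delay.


Speed = 0.67 * 3e5 km/s = 201000 km/s
Propagation delay = 5636 / 201000 = 0.028 s = 28.0398 ms
Processing delay = 1.9 ms
Total one-way latency = 29.9398 ms


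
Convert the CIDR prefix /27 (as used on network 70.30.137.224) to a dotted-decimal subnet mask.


/27 means 27 network bits, 5 host bits
Binary: 11111111111111111111111111100000
Mask: 255.255.255.224


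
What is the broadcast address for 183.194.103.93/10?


Network: 183.192.0.0/10
Host bits = 22
Set all host bits to 1:
Broadcast: 183.255.255.255


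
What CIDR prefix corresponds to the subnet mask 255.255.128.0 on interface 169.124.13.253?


Binary: 11111111.11111111.10000000.00000000
Count leading 1s
Prefix: /17


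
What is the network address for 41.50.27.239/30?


IP:   00101001.00110010.00011011.11101111
Mask: 11111111.11111111.11111111.11111100
AND operation:
Net:  00101001.00110010.00011011.11101100
Network: 41.50.27.236/30


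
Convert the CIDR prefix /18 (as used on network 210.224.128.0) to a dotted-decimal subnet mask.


/18 means 18 network bits, 14 host bits
Binary: 11111111111111111100000000000000
Mask: 255.255.192.0


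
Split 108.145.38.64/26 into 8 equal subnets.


New prefix = 26 + 3 = 29
Each subnet has 8 addresses
  108.145.38.64/29
  108.145.38.72/29
  108.145.38.80/29
  108.145.38.88/29
  108.145.38.96/29
  108.145.38.104/29
  108.145.38.112/29
  108.145.38.120/29
Subnets: 108.145.38.64/29, 108.145.38.72/29, 108.145.38.80/29, 108.145.38.88/29, 108.145.38.96/29, 108.145.38.104/29, 108.145.38.112/29, 108.145.38.120/29


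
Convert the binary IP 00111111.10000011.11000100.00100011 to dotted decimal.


00111111 = 63
10000011 = 131
11000100 = 196
00100011 = 35
IP: 63.131.196.35


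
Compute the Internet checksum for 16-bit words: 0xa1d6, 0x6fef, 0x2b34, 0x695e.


Sum all words (with carry folding):
+ 0xa1d6 = 0xa1d6
+ 0x6fef = 0x11c6
+ 0x2b34 = 0x3cfa
+ 0x695e = 0xa658
One's complement: ~0xa658
Checksum = 0x59a7


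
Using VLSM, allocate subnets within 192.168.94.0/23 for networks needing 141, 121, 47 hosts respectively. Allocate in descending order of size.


141 hosts -> /24 (254 usable): 192.168.94.0/24
121 hosts -> /25 (126 usable): 192.168.95.0/25
47 hosts -> /26 (62 usable): 192.168.95.128/26
Allocation: 192.168.94.0/24 (141 hosts, 254 usable); 192.168.95.0/25 (121 hosts, 126 usable); 192.168.95.128/26 (47 hosts, 62 usable)


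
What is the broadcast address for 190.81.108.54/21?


Network: 190.81.104.0/21
Host bits = 11
Set all host bits to 1:
Broadcast: 190.81.111.255


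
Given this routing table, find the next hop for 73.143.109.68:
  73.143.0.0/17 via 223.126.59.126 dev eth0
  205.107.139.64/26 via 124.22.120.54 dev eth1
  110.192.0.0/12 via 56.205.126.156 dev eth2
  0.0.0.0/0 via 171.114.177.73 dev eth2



Longest prefix match for 73.143.109.68:
  /17 73.143.0.0: MATCH
  /26 205.107.139.64: no
  /12 110.192.0.0: no
  /0 0.0.0.0: MATCH
Selected: next-hop 223.126.59.126 via eth0 (matched /17)


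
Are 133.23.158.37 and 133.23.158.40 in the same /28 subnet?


Mask: 255.255.255.240
133.23.158.37 AND mask = 133.23.158.32
133.23.158.40 AND mask = 133.23.158.32
Yes, same subnet (133.23.158.32)


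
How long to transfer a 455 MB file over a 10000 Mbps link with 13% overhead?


Effective throughput = 10000 * (1 - 13/100) = 8700 Mbps
File size in Mb = 455 * 8 = 3640 Mb
Time = 3640 / 8700
Time = 0.4184 seconds


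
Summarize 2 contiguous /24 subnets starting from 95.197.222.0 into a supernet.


Original prefix: /24
Number of subnets: 2 = 2^1
New prefix = 24 - 1 = 23
Supernet: 95.197.222.0/23


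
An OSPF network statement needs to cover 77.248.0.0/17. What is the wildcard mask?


Subnet mask: 255.255.128.0
Wildcard = 255.255.255.255 - subnet mask
255 - 255 = 0
255 - 255 = 0
255 - 128 = 127
255 - 0 = 255
Wildcard: 0.0.127.255


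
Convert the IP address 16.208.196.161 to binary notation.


16 = 00010000
208 = 11010000
196 = 11000100
161 = 10100001
Binary: 00010000.11010000.11000100.10100001


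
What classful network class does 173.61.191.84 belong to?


First octet: 173
Binary: 10101101
10xxxxxx -> Class B (128-191)
Class B, default mask 255.255.0.0 (/16)


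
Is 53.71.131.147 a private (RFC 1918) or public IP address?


RFC 1918 private ranges:
  10.0.0.0/8 (10.0.0.0 - 10.255.255.255)
  172.16.0.0/12 (172.16.0.0 - 172.31.255.255)
  192.168.0.0/16 (192.168.0.0 - 192.168.255.255)
Public (not in any RFC 1918 range)


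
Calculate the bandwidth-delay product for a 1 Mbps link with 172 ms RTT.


BDP = bandwidth * RTT
= 1 Mbps * 172 ms
= 1 * 1e6 * 172 / 1000 bits
= 172000 bits
= 21500 bytes
= 20.9961 KB
BDP = 172000 bits (21500 bytes)


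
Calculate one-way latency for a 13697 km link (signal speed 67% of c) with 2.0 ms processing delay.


Speed = 0.67 * 3e5 km/s = 201000 km/s
Propagation delay = 13697 / 201000 = 0.0681 s = 68.1443 ms
Processing delay = 2.0 ms
Total one-way latency = 70.1443 ms


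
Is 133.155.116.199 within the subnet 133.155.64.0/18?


Subnet network: 133.155.64.0
Test IP AND mask: 133.155.64.0
Yes, 133.155.116.199 is in 133.155.64.0/18


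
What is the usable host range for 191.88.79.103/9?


Network: 191.0.0.0
Broadcast: 191.127.255.255
First usable = network + 1
Last usable = broadcast - 1
Range: 191.0.0.1 to 191.127.255.254


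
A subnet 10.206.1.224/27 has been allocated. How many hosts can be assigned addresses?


Host bits = 32 - 27 = 5
Total addresses = 2^5 = 32
Usable = total - 2 (network and broadcast)
Usable hosts: 30


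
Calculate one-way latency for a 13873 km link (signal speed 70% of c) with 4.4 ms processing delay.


Speed = 0.7 * 3e5 km/s = 210000 km/s
Propagation delay = 13873 / 210000 = 0.0661 s = 66.0619 ms
Processing delay = 4.4 ms
Total one-way latency = 70.4619 ms


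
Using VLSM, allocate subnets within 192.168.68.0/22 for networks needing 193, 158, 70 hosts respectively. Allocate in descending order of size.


193 hosts -> /24 (254 usable): 192.168.68.0/24
158 hosts -> /24 (254 usable): 192.168.69.0/24
70 hosts -> /25 (126 usable): 192.168.70.0/25
Allocation: 192.168.68.0/24 (193 hosts, 254 usable); 192.168.69.0/24 (158 hosts, 254 usable); 192.168.70.0/25 (70 hosts, 126 usable)


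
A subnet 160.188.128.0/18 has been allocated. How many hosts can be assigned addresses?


Host bits = 32 - 18 = 14
Total addresses = 2^14 = 16384
Usable = total - 2 (network and broadcast)
Usable hosts: 16382


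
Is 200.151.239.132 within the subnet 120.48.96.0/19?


Subnet network: 120.48.96.0
Test IP AND mask: 200.151.224.0
No, 200.151.239.132 is not in 120.48.96.0/19


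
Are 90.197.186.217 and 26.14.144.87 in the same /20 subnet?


Mask: 255.255.240.0
90.197.186.217 AND mask = 90.197.176.0
26.14.144.87 AND mask = 26.14.144.0
No, different subnets (90.197.176.0 vs 26.14.144.0)


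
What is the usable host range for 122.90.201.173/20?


Network: 122.90.192.0
Broadcast: 122.90.207.255
First usable = network + 1
Last usable = broadcast - 1
Range: 122.90.192.1 to 122.90.207.254


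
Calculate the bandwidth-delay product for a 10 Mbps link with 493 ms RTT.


BDP = bandwidth * RTT
= 10 Mbps * 493 ms
= 10 * 1e6 * 493 / 1000 bits
= 4930000 bits
= 616250 bytes
= 601.8066 KB
BDP = 4930000 bits (616250 bytes)


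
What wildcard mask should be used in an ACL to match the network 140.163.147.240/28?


Subnet mask: 255.255.255.240
Wildcard = 255.255.255.255 - subnet mask
255 - 255 = 0
255 - 255 = 0
255 - 255 = 0
255 - 240 = 15
Wildcard: 0.0.0.15


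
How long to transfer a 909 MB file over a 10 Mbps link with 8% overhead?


Effective throughput = 10 * (1 - 8/100) = 9.2 Mbps
File size in Mb = 909 * 8 = 7272 Mb
Time = 7272 / 9.2
Time = 790.4348 seconds


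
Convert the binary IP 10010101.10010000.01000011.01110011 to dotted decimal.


10010101 = 149
10010000 = 144
01000011 = 67
01110011 = 115
IP: 149.144.67.115


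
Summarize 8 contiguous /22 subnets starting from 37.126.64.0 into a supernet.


Original prefix: /22
Number of subnets: 8 = 2^3
New prefix = 22 - 3 = 19
Supernet: 37.126.64.0/19


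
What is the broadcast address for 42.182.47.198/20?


Network: 42.182.32.0/20
Host bits = 12
Set all host bits to 1:
Broadcast: 42.182.47.255


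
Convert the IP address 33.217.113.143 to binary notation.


33 = 00100001
217 = 11011001
113 = 01110001
143 = 10001111
Binary: 00100001.11011001.01110001.10001111


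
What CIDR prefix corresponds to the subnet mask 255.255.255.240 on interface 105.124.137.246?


Binary: 11111111.11111111.11111111.11110000
Count leading 1s
Prefix: /28


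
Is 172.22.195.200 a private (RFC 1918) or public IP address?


RFC 1918 private ranges:
  10.0.0.0/8 (10.0.0.0 - 10.255.255.255)
  172.16.0.0/12 (172.16.0.0 - 172.31.255.255)
  192.168.0.0/16 (192.168.0.0 - 192.168.255.255)
Private (in 172.16.0.0/12)


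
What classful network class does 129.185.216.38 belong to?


First octet: 129
Binary: 10000001
10xxxxxx -> Class B (128-191)
Class B, default mask 255.255.0.0 (/16)


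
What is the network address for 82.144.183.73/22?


IP:   01010010.10010000.10110111.01001001
Mask: 11111111.11111111.11111100.00000000
AND operation:
Net:  01010010.10010000.10110100.00000000
Network: 82.144.180.0/22


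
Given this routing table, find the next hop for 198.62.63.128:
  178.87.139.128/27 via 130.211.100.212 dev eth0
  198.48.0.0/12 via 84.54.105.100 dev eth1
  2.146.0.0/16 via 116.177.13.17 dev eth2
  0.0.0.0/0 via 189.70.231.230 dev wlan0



Longest prefix match for 198.62.63.128:
  /27 178.87.139.128: no
  /12 198.48.0.0: MATCH
  /16 2.146.0.0: no
  /0 0.0.0.0: MATCH
Selected: next-hop 84.54.105.100 via eth1 (matched /12)


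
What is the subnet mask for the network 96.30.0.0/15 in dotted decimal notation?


/15 means 15 network bits, 17 host bits
Binary: 11111111111111100000000000000000
Mask: 255.254.0.0


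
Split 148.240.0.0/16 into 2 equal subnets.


New prefix = 16 + 1 = 17
Each subnet has 32768 addresses
  148.240.0.0/17
  148.240.128.0/17
Subnets: 148.240.0.0/17, 148.240.128.0/17


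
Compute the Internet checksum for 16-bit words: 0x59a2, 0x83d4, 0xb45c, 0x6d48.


Sum all words (with carry folding):
+ 0x59a2 = 0x59a2
+ 0x83d4 = 0xdd76
+ 0xb45c = 0x91d3
+ 0x6d48 = 0xff1b
One's complement: ~0xff1b
Checksum = 0x00e4


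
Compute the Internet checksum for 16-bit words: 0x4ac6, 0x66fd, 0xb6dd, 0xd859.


Sum all words (with carry folding):
+ 0x4ac6 = 0x4ac6
+ 0x66fd = 0xb1c3
+ 0xb6dd = 0x68a1
+ 0xd859 = 0x40fb
One's complement: ~0x40fb
Checksum = 0xbf04


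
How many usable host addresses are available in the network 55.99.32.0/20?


Host bits = 32 - 20 = 12
Total addresses = 2^12 = 4096
Usable = total - 2 (network and broadcast)
Usable hosts: 4094


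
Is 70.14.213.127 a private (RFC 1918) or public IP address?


RFC 1918 private ranges:
  10.0.0.0/8 (10.0.0.0 - 10.255.255.255)
  172.16.0.0/12 (172.16.0.0 - 172.31.255.255)
  192.168.0.0/16 (192.168.0.0 - 192.168.255.255)
Public (not in any RFC 1918 range)


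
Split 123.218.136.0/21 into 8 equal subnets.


New prefix = 21 + 3 = 24
Each subnet has 256 addresses
  123.218.136.0/24
  123.218.137.0/24
  123.218.138.0/24
  123.218.139.0/24
  123.218.140.0/24
  123.218.141.0/24
  123.218.142.0/24
  123.218.143.0/24
Subnets: 123.218.136.0/24, 123.218.137.0/24, 123.218.138.0/24, 123.218.139.0/24, 123.218.140.0/24, 123.218.141.0/24, 123.218.142.0/24, 123.218.143.0/24


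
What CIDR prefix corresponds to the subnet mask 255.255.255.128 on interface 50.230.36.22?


Binary: 11111111.11111111.11111111.10000000
Count leading 1s
Prefix: /25


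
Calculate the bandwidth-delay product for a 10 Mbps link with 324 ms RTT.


BDP = bandwidth * RTT
= 10 Mbps * 324 ms
= 10 * 1e6 * 324 / 1000 bits
= 3240000 bits
= 405000 bytes
= 395.5078 KB
BDP = 3240000 bits (405000 bytes)


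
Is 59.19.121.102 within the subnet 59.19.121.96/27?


Subnet network: 59.19.121.96
Test IP AND mask: 59.19.121.96
Yes, 59.19.121.102 is in 59.19.121.96/27


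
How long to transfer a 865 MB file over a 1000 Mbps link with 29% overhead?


Effective throughput = 1000 * (1 - 29/100) = 710 Mbps
File size in Mb = 865 * 8 = 6920 Mb
Time = 6920 / 710
Time = 9.7465 seconds


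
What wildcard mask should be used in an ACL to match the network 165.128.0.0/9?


Subnet mask: 255.128.0.0
Wildcard = 255.255.255.255 - subnet mask
255 - 255 = 0
255 - 128 = 127
255 - 0 = 255
255 - 0 = 255
Wildcard: 0.127.255.255


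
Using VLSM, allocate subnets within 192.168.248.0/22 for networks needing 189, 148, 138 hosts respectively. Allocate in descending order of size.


189 hosts -> /24 (254 usable): 192.168.248.0/24
148 hosts -> /24 (254 usable): 192.168.249.0/24
138 hosts -> /24 (254 usable): 192.168.250.0/24
Allocation: 192.168.248.0/24 (189 hosts, 254 usable); 192.168.249.0/24 (148 hosts, 254 usable); 192.168.250.0/24 (138 hosts, 254 usable)


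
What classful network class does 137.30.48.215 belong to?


First octet: 137
Binary: 10001001
10xxxxxx -> Class B (128-191)
Class B, default mask 255.255.0.0 (/16)


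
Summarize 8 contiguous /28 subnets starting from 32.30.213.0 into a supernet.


Original prefix: /28
Number of subnets: 8 = 2^3
New prefix = 28 - 3 = 25
Supernet: 32.30.213.0/25


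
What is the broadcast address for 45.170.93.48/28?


Network: 45.170.93.48/28
Host bits = 4
Set all host bits to 1:
Broadcast: 45.170.93.63


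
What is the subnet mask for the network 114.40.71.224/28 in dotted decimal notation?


/28 means 28 network bits, 4 host bits
Binary: 11111111111111111111111111110000
Mask: 255.255.255.240


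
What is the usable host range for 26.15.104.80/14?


Network: 26.12.0.0
Broadcast: 26.15.255.255
First usable = network + 1
Last usable = broadcast - 1
Range: 26.12.0.1 to 26.15.255.254


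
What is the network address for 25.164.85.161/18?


IP:   00011001.10100100.01010101.10100001
Mask: 11111111.11111111.11000000.00000000
AND operation:
Net:  00011001.10100100.01000000.00000000
Network: 25.164.64.0/18


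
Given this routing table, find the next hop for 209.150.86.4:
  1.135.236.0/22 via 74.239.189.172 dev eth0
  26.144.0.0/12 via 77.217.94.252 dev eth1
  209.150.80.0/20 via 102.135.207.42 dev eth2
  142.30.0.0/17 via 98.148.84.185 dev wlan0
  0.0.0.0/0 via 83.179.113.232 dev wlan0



Longest prefix match for 209.150.86.4:
  /22 1.135.236.0: no
  /12 26.144.0.0: no
  /20 209.150.80.0: MATCH
  /17 142.30.0.0: no
  /0 0.0.0.0: MATCH
Selected: next-hop 102.135.207.42 via eth2 (matched /20)


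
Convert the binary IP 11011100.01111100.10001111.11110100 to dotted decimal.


11011100 = 220
01111100 = 124
10001111 = 143
11110100 = 244
IP: 220.124.143.244


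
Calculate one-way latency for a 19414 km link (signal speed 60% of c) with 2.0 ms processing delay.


Speed = 0.6 * 3e5 km/s = 180000 km/s
Propagation delay = 19414 / 180000 = 0.1079 s = 107.8556 ms
Processing delay = 2.0 ms
Total one-way latency = 109.8556 ms


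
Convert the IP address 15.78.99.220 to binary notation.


15 = 00001111
78 = 01001110
99 = 01100011
220 = 11011100
Binary: 00001111.01001110.01100011.11011100


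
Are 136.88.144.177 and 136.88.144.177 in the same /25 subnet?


Mask: 255.255.255.128
136.88.144.177 AND mask = 136.88.144.128
136.88.144.177 AND mask = 136.88.144.128
Yes, same subnet (136.88.144.128)


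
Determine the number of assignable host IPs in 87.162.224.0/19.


Host bits = 32 - 19 = 13
Total addresses = 2^13 = 8192
Usable = total - 2 (network and broadcast)
Usable hosts: 8190


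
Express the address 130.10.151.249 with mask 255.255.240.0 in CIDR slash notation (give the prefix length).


Binary: 11111111.11111111.11110000.00000000
Count leading 1s
Prefix: /20


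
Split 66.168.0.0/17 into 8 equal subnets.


New prefix = 17 + 3 = 20
Each subnet has 4096 addresses
  66.168.0.0/20
  66.168.16.0/20
  66.168.32.0/20
  66.168.48.0/20
  66.168.64.0/20
  66.168.80.0/20
  66.168.96.0/20
  66.168.112.0/20
Subnets: 66.168.0.0/20, 66.168.16.0/20, 66.168.32.0/20, 66.168.48.0/20, 66.168.64.0/20, 66.168.80.0/20, 66.168.96.0/20, 66.168.112.0/20


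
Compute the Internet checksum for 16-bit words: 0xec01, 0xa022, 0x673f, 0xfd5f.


Sum all words (with carry folding):
+ 0xec01 = 0xec01
+ 0xa022 = 0x8c24
+ 0x673f = 0xf363
+ 0xfd5f = 0xf0c3
One's complement: ~0xf0c3
Checksum = 0x0f3c


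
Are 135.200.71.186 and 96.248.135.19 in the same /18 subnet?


Mask: 255.255.192.0
135.200.71.186 AND mask = 135.200.64.0
96.248.135.19 AND mask = 96.248.128.0
No, different subnets (135.200.64.0 vs 96.248.128.0)


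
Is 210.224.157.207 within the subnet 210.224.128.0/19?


Subnet network: 210.224.128.0
Test IP AND mask: 210.224.128.0
Yes, 210.224.157.207 is in 210.224.128.0/19


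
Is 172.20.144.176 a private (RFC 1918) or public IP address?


RFC 1918 private ranges:
  10.0.0.0/8 (10.0.0.0 - 10.255.255.255)
  172.16.0.0/12 (172.16.0.0 - 172.31.255.255)
  192.168.0.0/16 (192.168.0.0 - 192.168.255.255)
Private (in 172.16.0.0/12)


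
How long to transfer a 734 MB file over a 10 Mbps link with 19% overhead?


Effective throughput = 10 * (1 - 19/100) = 8.1 Mbps
File size in Mb = 734 * 8 = 5872 Mb
Time = 5872 / 8.1
Time = 724.9383 seconds


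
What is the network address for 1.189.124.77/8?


IP:   00000001.10111101.01111100.01001101
Mask: 11111111.00000000.00000000.00000000
AND operation:
Net:  00000001.00000000.00000000.00000000
Network: 1.0.0.0/8


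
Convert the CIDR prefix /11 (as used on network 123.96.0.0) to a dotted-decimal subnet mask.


/11 means 11 network bits, 21 host bits
Binary: 11111111111000000000000000000000
Mask: 255.224.0.0


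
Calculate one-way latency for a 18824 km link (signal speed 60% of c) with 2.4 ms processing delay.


Speed = 0.6 * 3e5 km/s = 180000 km/s
Propagation delay = 18824 / 180000 = 0.1046 s = 104.5778 ms
Processing delay = 2.4 ms
Total one-way latency = 106.9778 ms


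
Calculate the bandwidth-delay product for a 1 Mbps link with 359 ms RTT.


BDP = bandwidth * RTT
= 1 Mbps * 359 ms
= 1 * 1e6 * 359 / 1000 bits
= 359000 bits
= 44875 bytes
= 43.8232 KB
BDP = 359000 bits (44875 bytes)


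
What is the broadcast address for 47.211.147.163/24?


Network: 47.211.147.0/24
Host bits = 8
Set all host bits to 1:
Broadcast: 47.211.147.255


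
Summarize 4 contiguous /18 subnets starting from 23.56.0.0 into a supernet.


Original prefix: /18
Number of subnets: 4 = 2^2
New prefix = 18 - 2 = 16
Supernet: 23.56.0.0/16


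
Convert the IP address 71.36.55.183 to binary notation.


71 = 01000111
36 = 00100100
55 = 00110111
183 = 10110111
Binary: 01000111.00100100.00110111.10110111


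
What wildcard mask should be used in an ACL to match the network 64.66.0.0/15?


Subnet mask: 255.254.0.0
Wildcard = 255.255.255.255 - subnet mask
255 - 255 = 0
255 - 254 = 1
255 - 0 = 255
255 - 0 = 255
Wildcard: 0.1.255.255


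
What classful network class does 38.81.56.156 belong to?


First octet: 38
Binary: 00100110
0xxxxxxx -> Class A (1-126)
Class A, default mask 255.0.0.0 (/8)


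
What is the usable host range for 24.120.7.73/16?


Network: 24.120.0.0
Broadcast: 24.120.255.255
First usable = network + 1
Last usable = broadcast - 1
Range: 24.120.0.1 to 24.120.255.254


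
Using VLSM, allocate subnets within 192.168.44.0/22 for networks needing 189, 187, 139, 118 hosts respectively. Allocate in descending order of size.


189 hosts -> /24 (254 usable): 192.168.44.0/24
187 hosts -> /24 (254 usable): 192.168.45.0/24
139 hosts -> /24 (254 usable): 192.168.46.0/24
118 hosts -> /25 (126 usable): 192.168.47.0/25
Allocation: 192.168.44.0/24 (189 hosts, 254 usable); 192.168.45.0/24 (187 hosts, 254 usable); 192.168.46.0/24 (139 hosts, 254 usable); 192.168.47.0/25 (118 hosts, 126 usable)


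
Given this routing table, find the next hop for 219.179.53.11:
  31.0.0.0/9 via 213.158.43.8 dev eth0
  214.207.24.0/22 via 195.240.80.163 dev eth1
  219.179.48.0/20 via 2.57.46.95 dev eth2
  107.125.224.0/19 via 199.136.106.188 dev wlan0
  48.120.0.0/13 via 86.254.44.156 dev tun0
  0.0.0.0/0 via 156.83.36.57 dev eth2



Longest prefix match for 219.179.53.11:
  /9 31.0.0.0: no
  /22 214.207.24.0: no
  /20 219.179.48.0: MATCH
  /19 107.125.224.0: no
  /13 48.120.0.0: no
  /0 0.0.0.0: MATCH
Selected: next-hop 2.57.46.95 via eth2 (matched /20)


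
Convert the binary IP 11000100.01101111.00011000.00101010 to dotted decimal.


11000100 = 196
01101111 = 111
00011000 = 24
00101010 = 42
IP: 196.111.24.42


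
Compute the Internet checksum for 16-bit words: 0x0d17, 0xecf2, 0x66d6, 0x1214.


Sum all words (with carry folding):
+ 0x0d17 = 0x0d17
+ 0xecf2 = 0xfa09
+ 0x66d6 = 0x60e0
+ 0x1214 = 0x72f4
One's complement: ~0x72f4
Checksum = 0x8d0b


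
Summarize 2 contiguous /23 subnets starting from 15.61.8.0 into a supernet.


Original prefix: /23
Number of subnets: 2 = 2^1
New prefix = 23 - 1 = 22
Supernet: 15.61.8.0/22


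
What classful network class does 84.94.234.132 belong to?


First octet: 84
Binary: 01010100
0xxxxxxx -> Class A (1-126)
Class A, default mask 255.0.0.0 (/8)


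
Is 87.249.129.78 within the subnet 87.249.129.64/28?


Subnet network: 87.249.129.64
Test IP AND mask: 87.249.129.64
Yes, 87.249.129.78 is in 87.249.129.64/28


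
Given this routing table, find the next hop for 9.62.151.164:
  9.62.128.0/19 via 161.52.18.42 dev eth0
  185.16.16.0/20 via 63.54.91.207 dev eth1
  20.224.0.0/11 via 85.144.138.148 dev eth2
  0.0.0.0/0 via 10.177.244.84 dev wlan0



Longest prefix match for 9.62.151.164:
  /19 9.62.128.0: MATCH
  /20 185.16.16.0: no
  /11 20.224.0.0: no
  /0 0.0.0.0: MATCH
Selected: next-hop 161.52.18.42 via eth0 (matched /19)


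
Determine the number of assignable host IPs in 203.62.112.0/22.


Host bits = 32 - 22 = 10
Total addresses = 2^10 = 1024
Usable = total - 2 (network and broadcast)
Usable hosts: 1022


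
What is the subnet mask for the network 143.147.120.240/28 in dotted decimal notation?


/28 means 28 network bits, 4 host bits
Binary: 11111111111111111111111111110000
Mask: 255.255.255.240


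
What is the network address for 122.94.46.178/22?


IP:   01111010.01011110.00101110.10110010
Mask: 11111111.11111111.11111100.00000000
AND operation:
Net:  01111010.01011110.00101100.00000000
Network: 122.94.44.0/22


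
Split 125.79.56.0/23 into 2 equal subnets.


New prefix = 23 + 1 = 24
Each subnet has 256 addresses
  125.79.56.0/24
  125.79.57.0/24
Subnets: 125.79.56.0/24, 125.79.57.0/24


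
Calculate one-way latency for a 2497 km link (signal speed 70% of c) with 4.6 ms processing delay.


Speed = 0.7 * 3e5 km/s = 210000 km/s
Propagation delay = 2497 / 210000 = 0.0119 s = 11.8905 ms
Processing delay = 4.6 ms
Total one-way latency = 16.4905 ms


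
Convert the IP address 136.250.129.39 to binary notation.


136 = 10001000
250 = 11111010
129 = 10000001
39 = 00100111
Binary: 10001000.11111010.10000001.00100111


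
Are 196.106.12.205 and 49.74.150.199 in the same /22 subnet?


Mask: 255.255.252.0
196.106.12.205 AND mask = 196.106.12.0
49.74.150.199 AND mask = 49.74.148.0
No, different subnets (196.106.12.0 vs 49.74.148.0)


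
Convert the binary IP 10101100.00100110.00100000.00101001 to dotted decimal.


10101100 = 172
00100110 = 38
00100000 = 32
00101001 = 41
IP: 172.38.32.41


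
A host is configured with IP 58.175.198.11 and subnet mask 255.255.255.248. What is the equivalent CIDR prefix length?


Binary: 11111111.11111111.11111111.11111000
Count leading 1s
Prefix: /29


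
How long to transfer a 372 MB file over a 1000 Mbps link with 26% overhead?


Effective throughput = 1000 * (1 - 26/100) = 740 Mbps
File size in Mb = 372 * 8 = 2976 Mb
Time = 2976 / 740
Time = 4.0216 seconds


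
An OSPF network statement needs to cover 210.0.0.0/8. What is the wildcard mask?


Subnet mask: 255.0.0.0
Wildcard = 255.255.255.255 - subnet mask
255 - 255 = 0
255 - 0 = 255
255 - 0 = 255
255 - 0 = 255
Wildcard: 0.255.255.255


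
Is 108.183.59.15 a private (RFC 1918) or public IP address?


RFC 1918 private ranges:
  10.0.0.0/8 (10.0.0.0 - 10.255.255.255)
  172.16.0.0/12 (172.16.0.0 - 172.31.255.255)
  192.168.0.0/16 (192.168.0.0 - 192.168.255.255)
Public (not in any RFC 1918 range)


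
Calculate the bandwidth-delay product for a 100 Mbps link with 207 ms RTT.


BDP = bandwidth * RTT
= 100 Mbps * 207 ms
= 100 * 1e6 * 207 / 1000 bits
= 20700000 bits
= 2587500 bytes
= 2526.8555 KB
BDP = 20700000 bits (2587500 bytes)


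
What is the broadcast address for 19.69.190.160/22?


Network: 19.69.188.0/22
Host bits = 10
Set all host bits to 1:
Broadcast: 19.69.191.255


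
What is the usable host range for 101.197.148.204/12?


Network: 101.192.0.0
Broadcast: 101.207.255.255
First usable = network + 1
Last usable = broadcast - 1
Range: 101.192.0.1 to 101.207.255.254
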